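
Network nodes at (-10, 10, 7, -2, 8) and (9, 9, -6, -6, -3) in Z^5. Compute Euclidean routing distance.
25.8457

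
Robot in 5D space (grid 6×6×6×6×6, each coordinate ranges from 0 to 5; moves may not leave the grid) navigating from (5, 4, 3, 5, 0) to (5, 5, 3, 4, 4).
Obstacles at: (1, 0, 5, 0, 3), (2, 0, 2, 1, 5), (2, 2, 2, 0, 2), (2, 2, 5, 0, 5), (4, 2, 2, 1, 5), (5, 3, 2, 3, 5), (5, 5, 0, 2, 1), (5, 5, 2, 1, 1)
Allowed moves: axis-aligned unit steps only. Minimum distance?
6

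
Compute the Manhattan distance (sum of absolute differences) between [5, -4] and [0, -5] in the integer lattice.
6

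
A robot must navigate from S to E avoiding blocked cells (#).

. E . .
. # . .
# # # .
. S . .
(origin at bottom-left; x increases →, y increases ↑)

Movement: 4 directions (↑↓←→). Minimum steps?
7
(one shortest path: (1, 0) → (2, 0) → (3, 0) → (3, 1) → (3, 2) → (2, 2) → (2, 3) → (1, 3))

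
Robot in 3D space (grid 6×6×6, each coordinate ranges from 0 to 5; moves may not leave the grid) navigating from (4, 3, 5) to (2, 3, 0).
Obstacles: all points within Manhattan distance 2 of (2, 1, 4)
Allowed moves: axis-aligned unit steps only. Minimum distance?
7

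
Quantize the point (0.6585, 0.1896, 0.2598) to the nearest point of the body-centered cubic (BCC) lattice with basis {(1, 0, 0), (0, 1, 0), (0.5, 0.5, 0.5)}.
(0.5, 0.5, 0.5)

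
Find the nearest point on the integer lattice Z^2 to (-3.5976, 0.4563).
(-4, 0)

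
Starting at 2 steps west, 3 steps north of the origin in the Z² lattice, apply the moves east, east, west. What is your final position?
(-1, 3)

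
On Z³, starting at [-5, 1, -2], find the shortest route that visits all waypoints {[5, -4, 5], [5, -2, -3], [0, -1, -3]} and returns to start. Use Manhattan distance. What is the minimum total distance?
46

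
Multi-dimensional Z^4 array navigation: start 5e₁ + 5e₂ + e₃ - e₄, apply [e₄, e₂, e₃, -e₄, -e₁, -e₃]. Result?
(4, 6, 1, -1)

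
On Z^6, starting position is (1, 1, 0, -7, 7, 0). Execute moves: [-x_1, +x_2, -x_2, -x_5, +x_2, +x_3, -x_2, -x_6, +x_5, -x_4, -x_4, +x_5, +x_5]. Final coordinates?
(0, 1, 1, -9, 9, -1)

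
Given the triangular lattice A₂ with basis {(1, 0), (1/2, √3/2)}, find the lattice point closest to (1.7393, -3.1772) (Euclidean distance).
(2, -3.464)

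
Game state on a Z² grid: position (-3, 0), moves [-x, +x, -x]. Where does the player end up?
(-4, 0)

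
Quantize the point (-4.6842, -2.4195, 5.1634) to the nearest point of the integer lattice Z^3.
(-5, -2, 5)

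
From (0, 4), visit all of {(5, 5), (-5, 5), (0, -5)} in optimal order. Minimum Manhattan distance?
31
(one optimal route: (0, 4) → (5, 5) → (-5, 5) → (0, -5))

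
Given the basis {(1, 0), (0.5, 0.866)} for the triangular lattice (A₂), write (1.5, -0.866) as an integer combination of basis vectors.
2b₁ - b₂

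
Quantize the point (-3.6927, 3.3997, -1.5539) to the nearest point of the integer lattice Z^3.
(-4, 3, -2)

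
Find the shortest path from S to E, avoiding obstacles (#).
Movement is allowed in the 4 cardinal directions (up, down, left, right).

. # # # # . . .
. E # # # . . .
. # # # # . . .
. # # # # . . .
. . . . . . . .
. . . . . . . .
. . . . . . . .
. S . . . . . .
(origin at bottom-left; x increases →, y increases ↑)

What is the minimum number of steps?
8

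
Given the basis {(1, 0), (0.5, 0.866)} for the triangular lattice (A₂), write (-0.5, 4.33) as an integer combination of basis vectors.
-3b₁ + 5b₂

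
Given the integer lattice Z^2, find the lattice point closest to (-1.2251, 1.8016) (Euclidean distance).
(-1, 2)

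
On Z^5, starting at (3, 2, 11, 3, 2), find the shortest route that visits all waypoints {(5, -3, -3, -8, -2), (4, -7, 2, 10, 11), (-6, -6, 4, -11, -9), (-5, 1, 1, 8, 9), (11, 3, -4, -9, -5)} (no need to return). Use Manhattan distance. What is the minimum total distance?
151
(one optimal route: (3, 2, 11, 3, 2) → (-5, 1, 1, 8, 9) → (4, -7, 2, 10, 11) → (5, -3, -3, -8, -2) → (11, 3, -4, -9, -5) → (-6, -6, 4, -11, -9))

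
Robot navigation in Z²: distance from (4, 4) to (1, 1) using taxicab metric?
6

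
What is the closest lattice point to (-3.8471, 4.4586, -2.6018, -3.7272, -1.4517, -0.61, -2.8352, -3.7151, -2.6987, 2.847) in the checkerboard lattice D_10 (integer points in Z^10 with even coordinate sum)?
(-4, 4, -3, -4, -1, -1, -3, -4, -3, 3)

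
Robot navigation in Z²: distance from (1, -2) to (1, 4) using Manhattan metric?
6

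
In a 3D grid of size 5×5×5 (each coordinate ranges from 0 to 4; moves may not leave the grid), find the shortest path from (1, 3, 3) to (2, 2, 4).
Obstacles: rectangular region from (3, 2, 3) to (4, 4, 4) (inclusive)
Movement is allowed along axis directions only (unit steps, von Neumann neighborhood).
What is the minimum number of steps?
3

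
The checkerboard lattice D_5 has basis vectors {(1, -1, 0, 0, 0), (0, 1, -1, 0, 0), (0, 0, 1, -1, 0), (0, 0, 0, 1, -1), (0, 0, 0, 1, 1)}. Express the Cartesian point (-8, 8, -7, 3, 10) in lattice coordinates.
-8b₁ - 7b₃ - 7b₄ + 3b₅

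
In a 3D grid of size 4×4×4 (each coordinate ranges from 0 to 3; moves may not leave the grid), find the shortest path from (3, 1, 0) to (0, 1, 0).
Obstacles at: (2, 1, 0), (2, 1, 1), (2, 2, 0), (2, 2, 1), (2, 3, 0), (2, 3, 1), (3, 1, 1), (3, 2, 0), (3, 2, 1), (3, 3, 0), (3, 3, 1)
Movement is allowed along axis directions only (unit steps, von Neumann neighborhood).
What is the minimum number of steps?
5
(one shortest path: (3, 1, 0) → (3, 0, 0) → (2, 0, 0) → (1, 0, 0) → (0, 0, 0) → (0, 1, 0))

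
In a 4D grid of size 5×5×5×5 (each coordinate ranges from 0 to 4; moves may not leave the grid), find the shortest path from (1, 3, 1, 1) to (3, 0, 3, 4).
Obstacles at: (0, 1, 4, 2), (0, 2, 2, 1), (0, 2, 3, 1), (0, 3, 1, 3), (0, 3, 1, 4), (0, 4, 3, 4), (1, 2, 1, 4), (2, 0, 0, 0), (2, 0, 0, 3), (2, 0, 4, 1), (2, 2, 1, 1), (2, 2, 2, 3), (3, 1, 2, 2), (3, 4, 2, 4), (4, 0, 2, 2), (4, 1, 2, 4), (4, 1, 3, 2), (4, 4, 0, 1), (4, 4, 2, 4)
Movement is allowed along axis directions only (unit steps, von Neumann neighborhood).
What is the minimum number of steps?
10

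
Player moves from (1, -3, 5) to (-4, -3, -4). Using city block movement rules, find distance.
14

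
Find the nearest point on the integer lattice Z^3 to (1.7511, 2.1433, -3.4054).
(2, 2, -3)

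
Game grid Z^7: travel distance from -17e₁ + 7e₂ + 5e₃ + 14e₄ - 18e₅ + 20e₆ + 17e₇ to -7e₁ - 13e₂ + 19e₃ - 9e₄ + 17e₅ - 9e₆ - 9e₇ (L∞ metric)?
35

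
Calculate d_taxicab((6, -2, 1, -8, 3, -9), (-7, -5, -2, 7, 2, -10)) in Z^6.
36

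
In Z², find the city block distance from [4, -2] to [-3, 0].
9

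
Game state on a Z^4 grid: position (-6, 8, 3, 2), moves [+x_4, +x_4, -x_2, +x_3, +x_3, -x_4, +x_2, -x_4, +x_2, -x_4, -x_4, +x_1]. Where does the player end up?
(-5, 9, 5, 0)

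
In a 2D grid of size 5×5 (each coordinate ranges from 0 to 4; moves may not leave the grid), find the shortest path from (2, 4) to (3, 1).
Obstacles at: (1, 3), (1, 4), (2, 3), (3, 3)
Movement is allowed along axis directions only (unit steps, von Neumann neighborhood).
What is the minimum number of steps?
6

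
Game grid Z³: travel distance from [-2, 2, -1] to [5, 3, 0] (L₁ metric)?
9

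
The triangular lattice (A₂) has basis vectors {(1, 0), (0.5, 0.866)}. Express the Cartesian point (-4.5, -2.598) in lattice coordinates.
-3b₁ - 3b₂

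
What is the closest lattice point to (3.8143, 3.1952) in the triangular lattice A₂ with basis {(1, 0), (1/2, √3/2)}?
(4, 3.464)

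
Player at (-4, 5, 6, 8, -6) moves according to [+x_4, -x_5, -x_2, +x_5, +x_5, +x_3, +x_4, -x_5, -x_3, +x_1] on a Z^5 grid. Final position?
(-3, 4, 6, 10, -6)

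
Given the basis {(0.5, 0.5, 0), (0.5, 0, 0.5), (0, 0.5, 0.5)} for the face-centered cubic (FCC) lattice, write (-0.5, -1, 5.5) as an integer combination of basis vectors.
-7b₁ + 6b₂ + 5b₃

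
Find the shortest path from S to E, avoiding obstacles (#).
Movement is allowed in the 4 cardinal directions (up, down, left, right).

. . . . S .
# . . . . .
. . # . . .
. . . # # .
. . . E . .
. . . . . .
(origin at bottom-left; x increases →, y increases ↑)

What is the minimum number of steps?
7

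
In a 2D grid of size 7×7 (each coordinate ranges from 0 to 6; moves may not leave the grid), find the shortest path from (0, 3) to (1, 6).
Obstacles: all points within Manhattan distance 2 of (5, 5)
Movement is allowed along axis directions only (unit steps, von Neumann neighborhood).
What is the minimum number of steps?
4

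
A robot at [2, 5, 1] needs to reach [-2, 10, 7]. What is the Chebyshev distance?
6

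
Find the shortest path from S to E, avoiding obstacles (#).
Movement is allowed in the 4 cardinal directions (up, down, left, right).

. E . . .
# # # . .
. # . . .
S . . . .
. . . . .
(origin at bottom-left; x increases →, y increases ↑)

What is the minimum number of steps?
8
(one shortest path: (0, 1) → (1, 1) → (2, 1) → (3, 1) → (3, 2) → (3, 3) → (3, 4) → (2, 4) → (1, 4))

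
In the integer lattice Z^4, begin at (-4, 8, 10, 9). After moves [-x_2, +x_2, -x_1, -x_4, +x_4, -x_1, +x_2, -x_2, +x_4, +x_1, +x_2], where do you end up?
(-5, 9, 10, 10)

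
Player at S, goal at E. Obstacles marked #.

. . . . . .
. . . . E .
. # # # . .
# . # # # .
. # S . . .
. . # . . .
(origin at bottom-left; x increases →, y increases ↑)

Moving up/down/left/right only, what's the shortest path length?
7
(one shortest path: (2, 1) → (3, 1) → (4, 1) → (5, 1) → (5, 2) → (5, 3) → (4, 3) → (4, 4))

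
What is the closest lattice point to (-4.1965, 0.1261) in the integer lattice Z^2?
(-4, 0)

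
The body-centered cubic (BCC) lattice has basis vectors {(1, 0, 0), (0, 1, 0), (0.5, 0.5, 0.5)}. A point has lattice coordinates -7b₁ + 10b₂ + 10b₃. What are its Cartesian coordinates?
(-2, 15, 5)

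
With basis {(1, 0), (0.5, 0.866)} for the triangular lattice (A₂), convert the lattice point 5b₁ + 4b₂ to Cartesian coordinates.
(7, 3.464)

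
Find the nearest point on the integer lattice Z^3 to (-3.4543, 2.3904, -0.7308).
(-3, 2, -1)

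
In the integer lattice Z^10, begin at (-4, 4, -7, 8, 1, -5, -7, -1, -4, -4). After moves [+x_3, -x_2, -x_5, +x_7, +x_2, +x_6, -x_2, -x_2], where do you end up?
(-4, 2, -6, 8, 0, -4, -6, -1, -4, -4)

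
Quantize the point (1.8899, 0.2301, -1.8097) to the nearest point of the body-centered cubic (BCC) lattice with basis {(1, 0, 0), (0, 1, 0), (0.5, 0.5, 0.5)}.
(2, 0, -2)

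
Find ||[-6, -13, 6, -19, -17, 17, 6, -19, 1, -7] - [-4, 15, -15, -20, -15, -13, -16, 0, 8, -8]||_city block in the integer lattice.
133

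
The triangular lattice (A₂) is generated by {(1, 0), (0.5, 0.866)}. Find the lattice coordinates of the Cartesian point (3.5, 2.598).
2b₁ + 3b₂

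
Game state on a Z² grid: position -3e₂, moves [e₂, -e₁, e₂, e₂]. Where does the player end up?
(-1, 0)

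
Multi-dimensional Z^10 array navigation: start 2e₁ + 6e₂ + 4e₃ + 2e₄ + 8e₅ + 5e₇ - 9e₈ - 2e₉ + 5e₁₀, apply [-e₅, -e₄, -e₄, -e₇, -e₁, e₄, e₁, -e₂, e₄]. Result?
(2, 5, 4, 2, 7, 0, 4, -9, -2, 5)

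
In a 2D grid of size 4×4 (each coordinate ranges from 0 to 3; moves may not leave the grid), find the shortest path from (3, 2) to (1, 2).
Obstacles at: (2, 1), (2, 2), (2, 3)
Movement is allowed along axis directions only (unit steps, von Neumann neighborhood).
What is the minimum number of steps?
6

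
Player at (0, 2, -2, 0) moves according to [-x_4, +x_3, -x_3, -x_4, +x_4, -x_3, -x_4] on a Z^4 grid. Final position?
(0, 2, -3, -2)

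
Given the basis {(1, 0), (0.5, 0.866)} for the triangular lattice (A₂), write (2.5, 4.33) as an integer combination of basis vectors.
5b₂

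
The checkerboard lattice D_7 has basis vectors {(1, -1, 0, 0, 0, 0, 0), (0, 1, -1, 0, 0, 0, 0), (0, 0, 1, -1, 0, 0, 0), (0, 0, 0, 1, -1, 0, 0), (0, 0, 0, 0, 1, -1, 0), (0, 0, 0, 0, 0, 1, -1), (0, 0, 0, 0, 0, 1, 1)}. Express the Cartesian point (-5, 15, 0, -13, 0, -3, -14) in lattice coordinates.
-5b₁ + 10b₂ + 10b₃ - 3b₄ - 3b₅ + 4b₆ - 10b₇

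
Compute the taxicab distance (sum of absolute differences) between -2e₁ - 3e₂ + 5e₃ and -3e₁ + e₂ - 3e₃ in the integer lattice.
13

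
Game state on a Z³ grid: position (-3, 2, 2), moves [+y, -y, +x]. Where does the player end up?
(-2, 2, 2)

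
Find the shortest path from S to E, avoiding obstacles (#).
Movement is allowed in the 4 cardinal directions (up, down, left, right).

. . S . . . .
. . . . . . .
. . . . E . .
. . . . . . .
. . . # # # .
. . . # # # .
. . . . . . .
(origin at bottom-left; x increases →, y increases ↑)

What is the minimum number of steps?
4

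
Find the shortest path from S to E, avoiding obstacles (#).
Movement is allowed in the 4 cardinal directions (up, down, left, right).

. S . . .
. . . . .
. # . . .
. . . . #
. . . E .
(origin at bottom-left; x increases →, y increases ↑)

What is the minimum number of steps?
6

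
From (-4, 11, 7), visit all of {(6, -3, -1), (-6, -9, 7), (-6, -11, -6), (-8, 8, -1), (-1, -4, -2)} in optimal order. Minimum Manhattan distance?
80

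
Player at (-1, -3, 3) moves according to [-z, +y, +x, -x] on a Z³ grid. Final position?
(-1, -2, 2)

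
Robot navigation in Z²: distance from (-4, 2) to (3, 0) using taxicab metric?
9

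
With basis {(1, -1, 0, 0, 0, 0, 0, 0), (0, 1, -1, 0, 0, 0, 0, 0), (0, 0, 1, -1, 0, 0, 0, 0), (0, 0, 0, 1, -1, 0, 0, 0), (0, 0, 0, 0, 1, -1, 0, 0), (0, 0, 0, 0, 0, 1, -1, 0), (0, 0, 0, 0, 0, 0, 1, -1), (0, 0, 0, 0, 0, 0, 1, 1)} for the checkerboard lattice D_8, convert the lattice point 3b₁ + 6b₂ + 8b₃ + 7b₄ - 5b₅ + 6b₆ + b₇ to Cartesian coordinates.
(3, 3, 2, -1, -12, 11, -5, -1)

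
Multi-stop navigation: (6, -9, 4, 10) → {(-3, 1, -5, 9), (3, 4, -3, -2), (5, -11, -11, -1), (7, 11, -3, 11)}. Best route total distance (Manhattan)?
101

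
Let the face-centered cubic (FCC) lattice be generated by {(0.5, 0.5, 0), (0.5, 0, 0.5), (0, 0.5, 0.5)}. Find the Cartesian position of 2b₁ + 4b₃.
(1, 3, 2)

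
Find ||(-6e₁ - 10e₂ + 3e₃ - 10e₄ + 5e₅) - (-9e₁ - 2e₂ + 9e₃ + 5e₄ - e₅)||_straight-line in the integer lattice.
19.2354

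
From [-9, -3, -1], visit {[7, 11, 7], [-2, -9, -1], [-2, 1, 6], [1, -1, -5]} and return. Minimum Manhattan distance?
96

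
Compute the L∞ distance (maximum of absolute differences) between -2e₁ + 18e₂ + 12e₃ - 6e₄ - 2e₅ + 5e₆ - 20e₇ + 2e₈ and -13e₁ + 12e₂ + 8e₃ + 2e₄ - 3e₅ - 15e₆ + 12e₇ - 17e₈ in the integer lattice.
32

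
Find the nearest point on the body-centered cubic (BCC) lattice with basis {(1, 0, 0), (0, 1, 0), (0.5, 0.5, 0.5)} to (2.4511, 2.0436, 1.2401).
(2, 2, 1)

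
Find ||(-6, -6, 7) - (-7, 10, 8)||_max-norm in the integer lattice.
16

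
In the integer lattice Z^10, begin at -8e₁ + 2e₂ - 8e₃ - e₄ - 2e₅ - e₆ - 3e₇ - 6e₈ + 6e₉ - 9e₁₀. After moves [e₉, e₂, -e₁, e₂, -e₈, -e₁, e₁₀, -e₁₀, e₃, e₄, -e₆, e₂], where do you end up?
(-10, 5, -7, 0, -2, -2, -3, -7, 7, -9)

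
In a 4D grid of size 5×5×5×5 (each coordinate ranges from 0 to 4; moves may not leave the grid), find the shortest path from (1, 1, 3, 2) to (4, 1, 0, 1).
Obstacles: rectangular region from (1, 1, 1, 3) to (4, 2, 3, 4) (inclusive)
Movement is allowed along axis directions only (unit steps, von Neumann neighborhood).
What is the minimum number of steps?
7
(one shortest path: (1, 1, 3, 2) → (2, 1, 3, 2) → (3, 1, 3, 2) → (4, 1, 3, 2) → (4, 1, 2, 2) → (4, 1, 1, 2) → (4, 1, 0, 2) → (4, 1, 0, 1))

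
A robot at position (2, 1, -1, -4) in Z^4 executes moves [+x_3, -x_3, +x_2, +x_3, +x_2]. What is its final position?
(2, 3, 0, -4)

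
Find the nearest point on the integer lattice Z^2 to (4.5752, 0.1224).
(5, 0)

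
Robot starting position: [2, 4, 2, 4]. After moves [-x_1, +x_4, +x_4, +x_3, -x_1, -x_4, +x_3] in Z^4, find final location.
(0, 4, 4, 5)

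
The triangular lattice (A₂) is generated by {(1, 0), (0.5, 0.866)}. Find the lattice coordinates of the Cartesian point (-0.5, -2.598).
b₁ - 3b₂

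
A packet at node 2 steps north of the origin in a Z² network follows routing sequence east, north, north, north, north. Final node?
(1, 6)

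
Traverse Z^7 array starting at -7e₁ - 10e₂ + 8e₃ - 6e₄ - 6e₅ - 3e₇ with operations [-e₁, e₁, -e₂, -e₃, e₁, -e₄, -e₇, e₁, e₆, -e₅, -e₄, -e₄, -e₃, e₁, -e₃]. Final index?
(-4, -11, 5, -9, -7, 1, -4)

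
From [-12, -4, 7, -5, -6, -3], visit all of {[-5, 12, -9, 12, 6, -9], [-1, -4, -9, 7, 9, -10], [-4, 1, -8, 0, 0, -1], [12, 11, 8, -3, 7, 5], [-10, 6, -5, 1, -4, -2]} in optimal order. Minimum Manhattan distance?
181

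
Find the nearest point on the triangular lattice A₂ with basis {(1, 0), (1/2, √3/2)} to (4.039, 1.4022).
(4, 1.732)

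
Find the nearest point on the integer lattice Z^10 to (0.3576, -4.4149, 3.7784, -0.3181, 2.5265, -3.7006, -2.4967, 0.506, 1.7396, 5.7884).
(0, -4, 4, 0, 3, -4, -2, 1, 2, 6)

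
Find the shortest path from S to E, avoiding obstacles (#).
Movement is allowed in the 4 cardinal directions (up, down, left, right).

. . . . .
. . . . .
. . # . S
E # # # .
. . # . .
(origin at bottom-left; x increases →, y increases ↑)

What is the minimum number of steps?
7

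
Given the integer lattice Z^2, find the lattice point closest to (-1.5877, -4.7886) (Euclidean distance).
(-2, -5)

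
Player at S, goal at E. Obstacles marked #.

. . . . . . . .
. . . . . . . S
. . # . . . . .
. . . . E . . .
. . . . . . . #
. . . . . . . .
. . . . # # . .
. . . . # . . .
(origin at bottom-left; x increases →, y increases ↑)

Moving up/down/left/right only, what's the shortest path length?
5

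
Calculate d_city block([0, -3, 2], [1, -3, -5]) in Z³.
8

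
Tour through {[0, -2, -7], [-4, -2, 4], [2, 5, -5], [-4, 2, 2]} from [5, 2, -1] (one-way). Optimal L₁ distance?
42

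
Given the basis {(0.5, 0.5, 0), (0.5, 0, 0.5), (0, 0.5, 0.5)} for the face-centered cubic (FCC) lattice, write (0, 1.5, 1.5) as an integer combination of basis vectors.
3b₃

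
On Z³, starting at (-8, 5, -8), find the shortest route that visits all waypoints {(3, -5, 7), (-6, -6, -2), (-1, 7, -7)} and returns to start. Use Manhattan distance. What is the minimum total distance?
78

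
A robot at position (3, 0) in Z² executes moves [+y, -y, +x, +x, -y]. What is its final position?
(5, -1)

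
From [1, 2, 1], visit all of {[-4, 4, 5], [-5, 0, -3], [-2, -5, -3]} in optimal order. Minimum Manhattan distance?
32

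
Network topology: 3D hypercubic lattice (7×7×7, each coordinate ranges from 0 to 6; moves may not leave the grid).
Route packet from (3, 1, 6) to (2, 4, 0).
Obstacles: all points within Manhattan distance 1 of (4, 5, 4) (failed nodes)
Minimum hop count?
10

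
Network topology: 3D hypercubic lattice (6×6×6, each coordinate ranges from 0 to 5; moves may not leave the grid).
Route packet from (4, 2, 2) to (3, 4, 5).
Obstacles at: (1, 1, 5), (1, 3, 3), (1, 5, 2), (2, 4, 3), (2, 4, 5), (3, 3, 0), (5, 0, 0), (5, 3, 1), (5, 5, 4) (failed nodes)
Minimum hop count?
6
(one shortest path: (4, 2, 2) → (3, 2, 2) → (3, 3, 2) → (3, 4, 2) → (3, 4, 3) → (3, 4, 4) → (3, 4, 5))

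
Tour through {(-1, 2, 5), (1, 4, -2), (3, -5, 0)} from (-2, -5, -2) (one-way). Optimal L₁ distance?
31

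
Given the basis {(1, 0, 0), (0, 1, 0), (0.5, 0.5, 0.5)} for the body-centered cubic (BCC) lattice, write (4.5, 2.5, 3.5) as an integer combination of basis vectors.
b₁ - b₂ + 7b₃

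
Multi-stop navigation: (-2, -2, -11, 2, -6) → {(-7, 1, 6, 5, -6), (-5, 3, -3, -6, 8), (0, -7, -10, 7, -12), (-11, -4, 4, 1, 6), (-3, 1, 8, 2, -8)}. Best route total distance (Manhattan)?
124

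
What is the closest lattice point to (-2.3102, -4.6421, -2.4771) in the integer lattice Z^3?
(-2, -5, -2)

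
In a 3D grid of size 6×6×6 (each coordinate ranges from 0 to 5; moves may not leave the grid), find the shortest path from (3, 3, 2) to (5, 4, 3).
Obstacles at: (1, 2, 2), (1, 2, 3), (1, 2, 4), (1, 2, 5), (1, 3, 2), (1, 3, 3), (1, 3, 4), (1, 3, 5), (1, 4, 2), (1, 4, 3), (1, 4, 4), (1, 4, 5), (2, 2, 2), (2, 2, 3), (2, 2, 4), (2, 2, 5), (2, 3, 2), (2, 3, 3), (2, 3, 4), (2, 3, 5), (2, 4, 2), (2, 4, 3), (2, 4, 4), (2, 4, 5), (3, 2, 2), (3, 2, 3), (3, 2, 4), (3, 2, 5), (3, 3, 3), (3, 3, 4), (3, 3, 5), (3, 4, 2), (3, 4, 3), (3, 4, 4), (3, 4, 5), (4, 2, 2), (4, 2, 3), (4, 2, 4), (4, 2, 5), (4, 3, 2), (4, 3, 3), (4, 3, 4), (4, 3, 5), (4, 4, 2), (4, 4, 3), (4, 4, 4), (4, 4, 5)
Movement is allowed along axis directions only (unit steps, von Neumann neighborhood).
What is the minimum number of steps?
6
(one shortest path: (3, 3, 2) → (3, 3, 1) → (4, 3, 1) → (5, 3, 1) → (5, 4, 1) → (5, 4, 2) → (5, 4, 3))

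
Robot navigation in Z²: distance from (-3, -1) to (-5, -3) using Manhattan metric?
4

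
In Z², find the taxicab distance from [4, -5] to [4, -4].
1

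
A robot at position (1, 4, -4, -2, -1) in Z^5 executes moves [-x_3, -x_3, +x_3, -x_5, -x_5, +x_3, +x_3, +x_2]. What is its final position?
(1, 5, -3, -2, -3)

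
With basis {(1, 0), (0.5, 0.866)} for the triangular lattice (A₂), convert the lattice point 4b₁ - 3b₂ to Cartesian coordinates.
(2.5, -2.598)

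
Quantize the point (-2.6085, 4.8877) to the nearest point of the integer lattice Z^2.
(-3, 5)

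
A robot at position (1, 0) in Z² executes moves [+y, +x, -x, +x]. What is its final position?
(2, 1)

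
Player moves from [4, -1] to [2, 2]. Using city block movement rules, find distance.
5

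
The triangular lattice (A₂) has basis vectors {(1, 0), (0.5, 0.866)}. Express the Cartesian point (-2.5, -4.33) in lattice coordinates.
-5b₂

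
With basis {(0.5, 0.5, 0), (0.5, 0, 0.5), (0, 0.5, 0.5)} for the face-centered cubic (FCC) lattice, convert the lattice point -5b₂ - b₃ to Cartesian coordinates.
(-2.5, -0.5, -3)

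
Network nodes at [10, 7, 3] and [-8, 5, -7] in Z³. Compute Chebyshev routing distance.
18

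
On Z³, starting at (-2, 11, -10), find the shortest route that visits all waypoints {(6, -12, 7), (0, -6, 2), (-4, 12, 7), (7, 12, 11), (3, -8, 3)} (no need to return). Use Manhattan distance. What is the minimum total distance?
81
(one optimal route: (-2, 11, -10) → (-4, 12, 7) → (7, 12, 11) → (6, -12, 7) → (3, -8, 3) → (0, -6, 2))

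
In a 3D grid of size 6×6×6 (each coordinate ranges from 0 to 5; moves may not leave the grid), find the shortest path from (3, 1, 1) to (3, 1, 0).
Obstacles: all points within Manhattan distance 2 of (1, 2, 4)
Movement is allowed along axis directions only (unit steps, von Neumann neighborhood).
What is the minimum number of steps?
1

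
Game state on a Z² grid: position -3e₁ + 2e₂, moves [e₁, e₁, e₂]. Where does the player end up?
(-1, 3)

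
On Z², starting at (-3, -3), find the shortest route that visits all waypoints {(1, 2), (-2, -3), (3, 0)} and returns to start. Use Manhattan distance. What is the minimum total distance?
22
(one optimal route: (-3, -3) → (1, 2) → (3, 0) → (-2, -3) → (-3, -3))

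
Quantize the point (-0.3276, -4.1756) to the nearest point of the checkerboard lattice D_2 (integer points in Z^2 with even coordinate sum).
(0, -4)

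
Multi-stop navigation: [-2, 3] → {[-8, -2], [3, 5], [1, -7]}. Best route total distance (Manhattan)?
35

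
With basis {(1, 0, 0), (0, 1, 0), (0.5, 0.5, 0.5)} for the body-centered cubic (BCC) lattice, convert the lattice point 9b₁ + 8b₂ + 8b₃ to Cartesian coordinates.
(13, 12, 4)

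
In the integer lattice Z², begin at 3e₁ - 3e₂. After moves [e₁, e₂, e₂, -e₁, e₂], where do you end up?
(3, 0)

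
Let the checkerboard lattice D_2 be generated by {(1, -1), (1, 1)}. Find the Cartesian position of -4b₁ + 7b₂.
(3, 11)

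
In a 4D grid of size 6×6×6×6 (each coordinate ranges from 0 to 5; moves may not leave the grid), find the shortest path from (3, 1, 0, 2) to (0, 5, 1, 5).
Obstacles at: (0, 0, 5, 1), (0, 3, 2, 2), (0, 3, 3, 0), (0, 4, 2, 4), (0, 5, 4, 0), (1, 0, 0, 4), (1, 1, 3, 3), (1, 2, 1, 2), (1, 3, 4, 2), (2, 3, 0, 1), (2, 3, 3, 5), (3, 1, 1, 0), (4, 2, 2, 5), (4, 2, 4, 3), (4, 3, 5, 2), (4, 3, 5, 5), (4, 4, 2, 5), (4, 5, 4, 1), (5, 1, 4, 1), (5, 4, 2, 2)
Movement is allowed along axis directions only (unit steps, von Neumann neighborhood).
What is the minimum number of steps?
11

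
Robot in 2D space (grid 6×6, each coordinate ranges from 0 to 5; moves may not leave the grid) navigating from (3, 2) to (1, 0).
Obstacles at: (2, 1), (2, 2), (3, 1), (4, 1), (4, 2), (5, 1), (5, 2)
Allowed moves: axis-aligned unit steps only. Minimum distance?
6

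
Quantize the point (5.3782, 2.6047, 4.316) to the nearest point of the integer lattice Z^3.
(5, 3, 4)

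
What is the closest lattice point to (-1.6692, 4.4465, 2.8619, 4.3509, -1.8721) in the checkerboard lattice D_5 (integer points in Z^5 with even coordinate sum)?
(-2, 5, 3, 4, -2)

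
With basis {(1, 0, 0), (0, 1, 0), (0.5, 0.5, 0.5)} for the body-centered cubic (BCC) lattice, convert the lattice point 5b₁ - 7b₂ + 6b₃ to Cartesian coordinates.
(8, -4, 3)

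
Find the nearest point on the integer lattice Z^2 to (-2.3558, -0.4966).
(-2, 0)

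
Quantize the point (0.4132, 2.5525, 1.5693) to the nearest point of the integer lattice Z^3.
(0, 3, 2)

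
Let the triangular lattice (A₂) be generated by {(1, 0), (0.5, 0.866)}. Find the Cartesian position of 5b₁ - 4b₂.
(3, -3.464)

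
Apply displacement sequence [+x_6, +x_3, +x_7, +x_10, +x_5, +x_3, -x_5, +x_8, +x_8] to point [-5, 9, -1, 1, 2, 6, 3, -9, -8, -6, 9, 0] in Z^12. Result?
(-5, 9, 1, 1, 2, 7, 4, -7, -8, -5, 9, 0)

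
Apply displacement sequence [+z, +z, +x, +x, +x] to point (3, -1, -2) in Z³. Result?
(6, -1, 0)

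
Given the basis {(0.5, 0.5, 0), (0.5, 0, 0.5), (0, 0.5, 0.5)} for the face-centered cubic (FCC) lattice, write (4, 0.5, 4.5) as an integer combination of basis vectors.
8b₂ + b₃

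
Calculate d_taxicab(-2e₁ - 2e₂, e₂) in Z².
5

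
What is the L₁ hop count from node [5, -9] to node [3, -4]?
7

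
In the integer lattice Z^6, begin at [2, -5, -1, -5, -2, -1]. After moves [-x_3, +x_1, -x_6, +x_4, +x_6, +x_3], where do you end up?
(3, -5, -1, -4, -2, -1)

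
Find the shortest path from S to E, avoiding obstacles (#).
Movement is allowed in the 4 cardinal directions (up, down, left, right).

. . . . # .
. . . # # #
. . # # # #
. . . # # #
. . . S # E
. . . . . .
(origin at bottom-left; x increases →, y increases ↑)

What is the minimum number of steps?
4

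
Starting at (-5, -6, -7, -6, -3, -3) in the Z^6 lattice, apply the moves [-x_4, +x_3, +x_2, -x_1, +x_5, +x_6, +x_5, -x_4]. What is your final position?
(-6, -5, -6, -8, -1, -2)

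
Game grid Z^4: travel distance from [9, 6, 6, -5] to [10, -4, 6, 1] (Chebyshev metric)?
10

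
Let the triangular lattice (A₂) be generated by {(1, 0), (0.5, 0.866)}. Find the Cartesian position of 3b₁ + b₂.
(3.5, 0.866)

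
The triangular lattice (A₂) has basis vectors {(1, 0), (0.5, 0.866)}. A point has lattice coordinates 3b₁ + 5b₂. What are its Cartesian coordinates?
(5.5, 4.33)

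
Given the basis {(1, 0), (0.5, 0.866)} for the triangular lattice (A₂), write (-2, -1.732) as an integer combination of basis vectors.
-b₁ - 2b₂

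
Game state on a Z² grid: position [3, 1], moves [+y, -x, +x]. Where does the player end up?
(3, 2)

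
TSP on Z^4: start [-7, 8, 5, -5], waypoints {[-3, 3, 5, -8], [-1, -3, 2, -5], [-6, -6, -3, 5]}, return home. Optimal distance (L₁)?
82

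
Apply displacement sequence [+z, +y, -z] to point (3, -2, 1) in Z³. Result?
(3, -1, 1)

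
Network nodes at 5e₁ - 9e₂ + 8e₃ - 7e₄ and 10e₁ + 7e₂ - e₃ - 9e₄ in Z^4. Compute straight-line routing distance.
19.1311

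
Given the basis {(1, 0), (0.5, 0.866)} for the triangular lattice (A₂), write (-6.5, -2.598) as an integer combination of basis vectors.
-5b₁ - 3b₂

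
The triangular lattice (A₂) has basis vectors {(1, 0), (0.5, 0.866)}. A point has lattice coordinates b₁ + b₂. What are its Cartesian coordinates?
(1.5, 0.866)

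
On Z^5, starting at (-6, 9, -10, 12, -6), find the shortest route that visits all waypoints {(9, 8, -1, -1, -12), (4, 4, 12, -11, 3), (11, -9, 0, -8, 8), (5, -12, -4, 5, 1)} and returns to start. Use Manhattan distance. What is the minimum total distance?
216
(one optimal route: (-6, 9, -10, 12, -6) → (9, 8, -1, -1, -12) → (4, 4, 12, -11, 3) → (11, -9, 0, -8, 8) → (5, -12, -4, 5, 1) → (-6, 9, -10, 12, -6))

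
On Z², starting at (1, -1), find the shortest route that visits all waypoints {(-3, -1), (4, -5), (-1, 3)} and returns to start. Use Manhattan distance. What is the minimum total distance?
30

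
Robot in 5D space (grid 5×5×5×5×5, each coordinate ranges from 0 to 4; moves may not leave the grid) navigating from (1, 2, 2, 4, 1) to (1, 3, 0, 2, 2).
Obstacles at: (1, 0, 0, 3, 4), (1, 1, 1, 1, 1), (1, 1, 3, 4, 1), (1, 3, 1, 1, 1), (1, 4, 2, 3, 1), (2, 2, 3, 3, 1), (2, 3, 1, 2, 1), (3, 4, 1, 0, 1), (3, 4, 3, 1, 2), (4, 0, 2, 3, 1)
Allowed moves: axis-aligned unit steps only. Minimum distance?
6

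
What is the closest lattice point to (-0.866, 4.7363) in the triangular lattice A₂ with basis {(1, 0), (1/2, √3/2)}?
(-1, 5.196)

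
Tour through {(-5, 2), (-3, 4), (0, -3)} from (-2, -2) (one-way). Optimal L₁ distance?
17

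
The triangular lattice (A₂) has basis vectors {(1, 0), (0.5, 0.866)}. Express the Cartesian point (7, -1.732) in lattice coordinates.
8b₁ - 2b₂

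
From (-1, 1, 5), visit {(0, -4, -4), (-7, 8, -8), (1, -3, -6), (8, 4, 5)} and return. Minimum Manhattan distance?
84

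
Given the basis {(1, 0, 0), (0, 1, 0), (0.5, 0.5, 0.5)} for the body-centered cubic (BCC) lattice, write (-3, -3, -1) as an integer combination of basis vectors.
-2b₁ - 2b₂ - 2b₃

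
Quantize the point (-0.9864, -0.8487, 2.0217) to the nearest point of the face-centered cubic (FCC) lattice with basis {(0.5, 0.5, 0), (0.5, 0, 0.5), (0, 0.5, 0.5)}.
(-1, -1, 2)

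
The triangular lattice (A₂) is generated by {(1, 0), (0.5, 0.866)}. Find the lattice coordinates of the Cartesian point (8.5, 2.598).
7b₁ + 3b₂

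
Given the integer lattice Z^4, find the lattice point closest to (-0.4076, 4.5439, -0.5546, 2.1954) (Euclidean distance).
(0, 5, -1, 2)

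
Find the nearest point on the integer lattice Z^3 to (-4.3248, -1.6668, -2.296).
(-4, -2, -2)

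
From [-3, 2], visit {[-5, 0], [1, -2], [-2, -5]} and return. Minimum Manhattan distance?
26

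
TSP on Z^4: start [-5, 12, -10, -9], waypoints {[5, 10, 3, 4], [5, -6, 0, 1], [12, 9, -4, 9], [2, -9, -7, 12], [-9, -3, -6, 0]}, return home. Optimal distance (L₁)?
172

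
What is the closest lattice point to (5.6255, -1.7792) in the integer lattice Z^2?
(6, -2)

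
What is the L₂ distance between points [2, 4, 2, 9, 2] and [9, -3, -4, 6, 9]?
13.8564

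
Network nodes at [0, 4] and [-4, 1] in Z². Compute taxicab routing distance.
7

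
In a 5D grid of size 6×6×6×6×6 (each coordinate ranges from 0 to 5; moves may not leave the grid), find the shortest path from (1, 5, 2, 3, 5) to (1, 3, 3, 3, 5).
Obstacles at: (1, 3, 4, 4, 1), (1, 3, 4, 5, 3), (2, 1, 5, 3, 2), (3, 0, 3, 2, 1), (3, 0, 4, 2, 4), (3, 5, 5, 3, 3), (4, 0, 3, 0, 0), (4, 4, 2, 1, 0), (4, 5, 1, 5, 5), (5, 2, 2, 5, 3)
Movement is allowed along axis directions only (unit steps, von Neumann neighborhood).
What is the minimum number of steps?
3
(one shortest path: (1, 5, 2, 3, 5) → (1, 4, 2, 3, 5) → (1, 3, 2, 3, 5) → (1, 3, 3, 3, 5))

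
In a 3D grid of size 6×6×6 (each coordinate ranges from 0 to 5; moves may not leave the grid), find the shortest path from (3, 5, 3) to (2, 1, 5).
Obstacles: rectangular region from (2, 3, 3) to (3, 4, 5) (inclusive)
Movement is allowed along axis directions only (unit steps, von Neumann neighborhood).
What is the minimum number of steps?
9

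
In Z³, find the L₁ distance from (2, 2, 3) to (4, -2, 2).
7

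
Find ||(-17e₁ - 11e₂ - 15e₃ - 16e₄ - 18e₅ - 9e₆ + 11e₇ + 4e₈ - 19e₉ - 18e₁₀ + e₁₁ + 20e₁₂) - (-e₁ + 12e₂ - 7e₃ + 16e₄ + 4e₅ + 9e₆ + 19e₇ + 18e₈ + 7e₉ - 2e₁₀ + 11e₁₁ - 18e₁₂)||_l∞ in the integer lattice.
38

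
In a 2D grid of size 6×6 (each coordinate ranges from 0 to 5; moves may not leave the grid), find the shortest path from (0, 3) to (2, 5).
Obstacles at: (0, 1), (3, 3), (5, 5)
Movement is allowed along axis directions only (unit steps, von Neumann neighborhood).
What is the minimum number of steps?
4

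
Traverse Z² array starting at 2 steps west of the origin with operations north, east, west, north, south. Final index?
(-2, 1)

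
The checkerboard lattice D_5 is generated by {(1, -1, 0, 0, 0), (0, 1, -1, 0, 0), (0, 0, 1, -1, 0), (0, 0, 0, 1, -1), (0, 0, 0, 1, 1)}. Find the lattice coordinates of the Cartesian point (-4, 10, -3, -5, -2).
-4b₁ + 6b₂ + 3b₃ - 2b₅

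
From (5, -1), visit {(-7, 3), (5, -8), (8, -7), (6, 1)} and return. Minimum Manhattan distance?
52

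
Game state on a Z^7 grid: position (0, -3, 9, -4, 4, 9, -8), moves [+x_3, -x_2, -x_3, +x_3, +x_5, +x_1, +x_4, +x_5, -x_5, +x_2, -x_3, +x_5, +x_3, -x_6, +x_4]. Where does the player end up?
(1, -3, 10, -2, 6, 8, -8)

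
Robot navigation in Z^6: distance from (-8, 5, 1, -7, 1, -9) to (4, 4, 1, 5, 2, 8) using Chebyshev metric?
17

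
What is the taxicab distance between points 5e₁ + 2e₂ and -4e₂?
11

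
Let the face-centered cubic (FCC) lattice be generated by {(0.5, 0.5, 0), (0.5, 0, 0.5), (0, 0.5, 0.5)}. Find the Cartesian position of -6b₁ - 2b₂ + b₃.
(-4, -2.5, -0.5)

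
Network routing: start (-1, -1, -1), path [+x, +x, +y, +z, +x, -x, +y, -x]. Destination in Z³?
(0, 1, 0)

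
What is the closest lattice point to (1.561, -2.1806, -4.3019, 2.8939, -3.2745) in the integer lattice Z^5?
(2, -2, -4, 3, -3)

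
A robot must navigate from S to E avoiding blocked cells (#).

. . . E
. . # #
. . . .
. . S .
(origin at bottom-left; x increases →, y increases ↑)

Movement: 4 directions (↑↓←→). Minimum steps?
6
(one shortest path: (2, 0) → (1, 0) → (1, 1) → (1, 2) → (1, 3) → (2, 3) → (3, 3))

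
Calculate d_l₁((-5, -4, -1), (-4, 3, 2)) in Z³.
11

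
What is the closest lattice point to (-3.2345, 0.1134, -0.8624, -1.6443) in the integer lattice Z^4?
(-3, 0, -1, -2)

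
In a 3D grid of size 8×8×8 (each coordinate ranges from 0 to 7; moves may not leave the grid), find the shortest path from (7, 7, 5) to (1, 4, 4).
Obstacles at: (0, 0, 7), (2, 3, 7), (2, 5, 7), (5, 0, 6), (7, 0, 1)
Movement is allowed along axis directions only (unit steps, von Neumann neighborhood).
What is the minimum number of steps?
10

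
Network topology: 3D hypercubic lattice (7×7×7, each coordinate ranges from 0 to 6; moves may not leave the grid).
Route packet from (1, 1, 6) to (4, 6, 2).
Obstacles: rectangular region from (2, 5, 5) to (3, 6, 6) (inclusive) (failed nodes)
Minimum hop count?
12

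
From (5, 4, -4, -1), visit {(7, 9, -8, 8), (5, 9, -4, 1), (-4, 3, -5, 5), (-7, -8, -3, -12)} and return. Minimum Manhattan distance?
112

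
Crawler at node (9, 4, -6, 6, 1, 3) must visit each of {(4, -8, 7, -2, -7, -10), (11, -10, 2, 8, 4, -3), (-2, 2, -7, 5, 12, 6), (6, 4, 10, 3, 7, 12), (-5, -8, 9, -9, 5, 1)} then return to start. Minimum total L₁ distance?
236
(one optimal route: (9, 4, -6, 6, 1, 3) → (11, -10, 2, 8, 4, -3) → (4, -8, 7, -2, -7, -10) → (-5, -8, 9, -9, 5, 1) → (6, 4, 10, 3, 7, 12) → (-2, 2, -7, 5, 12, 6) → (9, 4, -6, 6, 1, 3))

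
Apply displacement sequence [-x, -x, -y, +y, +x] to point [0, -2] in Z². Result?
(-1, -2)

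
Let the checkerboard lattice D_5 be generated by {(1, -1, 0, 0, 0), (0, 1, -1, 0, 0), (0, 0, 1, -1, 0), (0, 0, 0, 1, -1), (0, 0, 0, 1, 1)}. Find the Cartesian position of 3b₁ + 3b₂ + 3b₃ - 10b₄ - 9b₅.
(3, 0, 0, -22, 1)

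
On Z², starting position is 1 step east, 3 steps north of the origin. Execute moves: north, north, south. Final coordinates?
(1, 4)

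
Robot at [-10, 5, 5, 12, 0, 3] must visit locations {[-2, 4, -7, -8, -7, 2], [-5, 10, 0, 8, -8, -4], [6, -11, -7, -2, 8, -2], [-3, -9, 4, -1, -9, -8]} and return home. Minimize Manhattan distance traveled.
216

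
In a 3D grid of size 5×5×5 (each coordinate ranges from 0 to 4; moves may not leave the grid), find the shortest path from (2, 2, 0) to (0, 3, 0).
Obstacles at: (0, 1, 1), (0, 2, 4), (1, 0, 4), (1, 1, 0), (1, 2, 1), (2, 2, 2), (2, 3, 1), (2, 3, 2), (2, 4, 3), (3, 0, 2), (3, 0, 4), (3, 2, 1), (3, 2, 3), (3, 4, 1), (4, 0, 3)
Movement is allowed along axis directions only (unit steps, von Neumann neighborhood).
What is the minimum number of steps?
3
(one shortest path: (2, 2, 0) → (1, 2, 0) → (0, 2, 0) → (0, 3, 0))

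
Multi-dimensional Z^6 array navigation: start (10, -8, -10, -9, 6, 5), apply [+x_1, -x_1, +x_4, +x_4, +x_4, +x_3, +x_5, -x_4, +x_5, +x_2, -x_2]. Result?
(10, -8, -9, -7, 8, 5)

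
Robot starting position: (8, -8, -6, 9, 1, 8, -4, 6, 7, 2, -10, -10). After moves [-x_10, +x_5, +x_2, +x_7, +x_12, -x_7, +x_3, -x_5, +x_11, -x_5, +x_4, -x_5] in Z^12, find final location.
(8, -7, -5, 10, -1, 8, -4, 6, 7, 1, -9, -9)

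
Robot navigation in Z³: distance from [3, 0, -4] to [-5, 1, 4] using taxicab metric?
17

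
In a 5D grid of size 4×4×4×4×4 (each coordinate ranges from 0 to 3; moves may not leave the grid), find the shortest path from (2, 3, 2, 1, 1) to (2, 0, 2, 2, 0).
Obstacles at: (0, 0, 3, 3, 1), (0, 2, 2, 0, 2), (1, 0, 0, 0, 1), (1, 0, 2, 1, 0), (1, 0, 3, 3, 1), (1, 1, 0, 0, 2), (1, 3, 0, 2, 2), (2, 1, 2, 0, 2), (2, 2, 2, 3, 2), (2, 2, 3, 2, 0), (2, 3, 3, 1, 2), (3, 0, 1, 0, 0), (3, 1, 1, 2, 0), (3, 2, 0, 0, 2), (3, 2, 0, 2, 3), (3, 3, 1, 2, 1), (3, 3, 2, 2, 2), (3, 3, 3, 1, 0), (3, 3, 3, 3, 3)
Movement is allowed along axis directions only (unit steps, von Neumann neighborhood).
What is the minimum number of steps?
5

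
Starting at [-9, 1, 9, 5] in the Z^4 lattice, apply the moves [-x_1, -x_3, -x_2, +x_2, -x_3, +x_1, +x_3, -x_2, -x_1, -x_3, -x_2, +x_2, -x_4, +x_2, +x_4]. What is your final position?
(-10, 1, 7, 5)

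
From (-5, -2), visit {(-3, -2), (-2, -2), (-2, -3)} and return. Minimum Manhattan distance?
8
(one optimal route: (-5, -2) → (-3, -2) → (-2, -2) → (-2, -3) → (-5, -2))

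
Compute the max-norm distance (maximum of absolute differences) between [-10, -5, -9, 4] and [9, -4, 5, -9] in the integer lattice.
19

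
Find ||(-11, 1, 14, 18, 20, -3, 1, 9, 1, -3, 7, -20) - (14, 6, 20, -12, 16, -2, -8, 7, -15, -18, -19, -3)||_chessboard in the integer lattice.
30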